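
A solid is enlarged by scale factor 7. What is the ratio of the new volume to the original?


Linear scale factor k = 7
Rule: under a linear scaling by k, volumes scale by k^3.
k^3 = 7 * 7 * 7
k^3 = 49 * 7
k^3 = 343
Volume scales by a factor of 343.
343 (dimensionless)


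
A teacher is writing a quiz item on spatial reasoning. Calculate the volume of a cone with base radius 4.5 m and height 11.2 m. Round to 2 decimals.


Shape: cone
Radius r = 4.5 m, Height h = 11.2 m
Formula: V = (1/3) * pi * r^2 * h
r^2 = 20.25
pi * r^2 * h = pi * 20.25 * 11.2 = 226.8 * pi
V = 226.8 * pi / 3
V = 237.5
237.5 m^3


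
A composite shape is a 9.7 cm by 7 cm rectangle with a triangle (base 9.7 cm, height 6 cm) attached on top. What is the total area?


Composite shape: rectangle + triangle
Rectangle area = 9.7 * 7 = 67.9
Triangle area = 0.5 * 9.7 * 6 = 29.1
Total = 67.9 + 29.1
Total = 97
97 cm^2


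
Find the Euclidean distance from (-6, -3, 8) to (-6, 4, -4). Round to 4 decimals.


3D distance between two points
P1 = (-6, -3, 8), P2 = (-6, 4, -4)
Formula: d = sqrt((x2-x1)^2 + (y2-y1)^2 + (z2-z1)^2)
dx = -6 - -6 = 0
dy = 4 - -3 = 7
dz = -4 - 8 = -12
dx^2 + dy^2 + dz^2 = 0 + 49 + 144 = 193
d = sqrt(193)
d = 13.8924
13.8924 units


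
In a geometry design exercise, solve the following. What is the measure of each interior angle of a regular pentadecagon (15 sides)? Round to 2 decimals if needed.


Shape: regular pentadecagon (15 sides)
Formula: interior angle = (n - 2) * 180 / n
(n - 2) = 13
(n - 2) * 180 = 2340
angle = 2340 / 15
angle = 156
156 degrees


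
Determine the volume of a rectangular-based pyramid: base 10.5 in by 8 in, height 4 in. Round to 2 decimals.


Shape: rectangular pyramid
Base: 10.5 in x 8 in, Height h = 4 in
Formula: V = (1/3) * base_area * h
base_area = 10.5 * 8 = 84
base_area * h = 84 * 4 = 336
V = 336 / 3
V = 112
112 in^3


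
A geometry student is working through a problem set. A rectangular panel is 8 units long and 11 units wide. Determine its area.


Shape: rectangle
Length l = 8 units, Width w = 11 units
Formula: A = l * w
A = 8 * 11
A = 88
88 units^2


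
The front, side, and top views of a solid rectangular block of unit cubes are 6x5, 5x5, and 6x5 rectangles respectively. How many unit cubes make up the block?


Orthographic views of a solid rectangular block:
Front view 6 x 5 -> length = 6, height = 5
Side view 5 x 5 -> width = 5, height = 5 (consistent)
Top view 6 x 5 -> confirms length = 6, width = 5
The block is 6 x 5 x 5.
Total unit cubes = 6 * 5 * 5 = 150
150 unit cubes


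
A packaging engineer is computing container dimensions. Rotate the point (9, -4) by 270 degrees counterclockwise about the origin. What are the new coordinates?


Transformation: rotation about the origin
Original point: (9, -4)
Rule for 270 deg counterclockwise: (x, y) -> (y, -x)
Apply: (9, -4) -> (-4, -9)
(-4, -9)


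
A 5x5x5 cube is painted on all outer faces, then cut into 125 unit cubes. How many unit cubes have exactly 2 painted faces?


Large cube: 5 x 5 x 5, cut into unit cubes.
n = 5, so n - 2 = 3
Cubes with 2 painted faces lie along the edges, excluding corners.
A cube has 12 edges; each contributes (n - 2) = 3 such cubes.
Count = 12 * 3 = 36
36 unit cubes


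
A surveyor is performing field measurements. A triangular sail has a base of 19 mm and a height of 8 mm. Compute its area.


Shape: triangle
Base b = 19 mm, Height h = 8 mm
Formula: A = (1/2) * b * h
A = 0.5 * 19 * 8
A = 0.5 * 152
A = 76
76 mm^2


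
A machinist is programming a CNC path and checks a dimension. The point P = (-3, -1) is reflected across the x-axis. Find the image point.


Transformation: reflection
Original point: (-3, -1)
Rule for reflection over the x-axis: (x, y) -> (x, -y)
Apply: (-3, -1) -> (-3, 1)
(-3, 1)


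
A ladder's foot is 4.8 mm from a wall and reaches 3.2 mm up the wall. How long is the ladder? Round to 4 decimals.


Shape: right triangle
Legs a = 4.8 mm, b = 3.2 mm
Formula: c = sqrt(a^2 + b^2)
a^2 = 23.04, b^2 = 10.24
a^2 + b^2 = 33.28
c = sqrt(33.28)
c = 5.7689
5.7689 mm


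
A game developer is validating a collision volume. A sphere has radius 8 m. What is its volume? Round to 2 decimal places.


Shape: sphere
Radius r = 8 m
Formula: V = (4/3) * pi * r^3
r^3 = 512
(4/3) * 512 = 682.666667
V = 682.666667 * pi
V = 2144.66
2144.66 m^3


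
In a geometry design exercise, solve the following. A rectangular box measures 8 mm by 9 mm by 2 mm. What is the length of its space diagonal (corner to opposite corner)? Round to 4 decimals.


Shape: rectangular box (space diagonal)
l = 8 mm, w = 9 mm, h = 2 mm
Visualize: the diagonal of the base, then a right triangle with that diagonal and the height.
Formula: d = sqrt(l^2 + w^2 + h^2)
l^2 + w^2 + h^2 = 64 + 81 + 4 = 149
d = sqrt(149)
d = 12.2066
12.2066 mm


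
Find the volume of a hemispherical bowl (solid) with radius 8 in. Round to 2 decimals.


Shape: hemisphere (half of a sphere)
Radius r = 8 in
Formula: V = (1/2) * (4/3) * pi * r^3 = (2/3) * pi * r^3
r^3 = 512
(2/3) * 512 = 341.333333
V = 341.333333 * pi
V = 1072.33
1072.33 in^3


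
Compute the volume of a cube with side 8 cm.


Shape: cube
Side s = 8 cm
Formula: V = s^3
V = 8 * 8 * 8
V = 64 * 8
V = 512
512 cm^3


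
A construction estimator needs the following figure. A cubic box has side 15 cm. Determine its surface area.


Shape: cube
Side s = 15 cm
A cube has 6 square faces.
Formula: SA = 6 * s^2
s^2 = 225
SA = 6 * 225
SA = 1350
1350 cm^2


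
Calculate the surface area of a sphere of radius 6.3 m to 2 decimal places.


Shape: sphere
Radius r = 6.3 m
Formula: SA = 4 * pi * r^2
r^2 = 39.69
SA = 4 * pi * 39.69
SA = 158.76 * pi
SA = 498.76
498.76 m^2


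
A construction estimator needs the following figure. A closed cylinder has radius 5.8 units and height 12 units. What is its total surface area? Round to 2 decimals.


Shape: closed cylinder
Radius r = 5.8 units, Height h = 12 units
Formula: SA = 2*pi*r^2 + 2*pi*r*h = 2*pi*r*(r + h)
r + h = 17.8
2 * r * (r + h) = 2 * 5.8 * 17.8 = 206.48
SA = 206.48 * pi
SA = 648.68
648.68 units^2


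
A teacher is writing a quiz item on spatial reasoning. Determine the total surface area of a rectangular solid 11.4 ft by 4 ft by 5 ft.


Shape: rectangular prism
l = 11.4 ft, w = 4 ft, h = 5 ft
Formula: SA = 2(lw + lh + wh)
lw = 45.6, lh = 57, wh = 20
lw + lh + wh = 122.6
SA = 2 * 122.6
SA = 245.2
245.2 ft^2


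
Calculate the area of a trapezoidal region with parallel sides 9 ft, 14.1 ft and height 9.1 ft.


Shape: trapezoid
Parallel sides a = 9 ft, b = 14.1 ft; Height h = 9.1 ft
Formula: A = (a + b) * h / 2
a + b = 9 + 14.1 = 23.1
A = 23.1 * 9.1 / 2
A = 210.21 / 2
A = 105.105
105.105 ft^2


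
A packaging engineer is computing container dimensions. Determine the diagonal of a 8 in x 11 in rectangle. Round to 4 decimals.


Shape: rectangle (diagonal via Pythagoras)
Sides: 8 in and 11 in
Formula: d = sqrt(l^2 + w^2)
l^2 = 64, w^2 = 121
l^2 + w^2 = 185
d = sqrt(185)
d = 13.6015
13.6015 in


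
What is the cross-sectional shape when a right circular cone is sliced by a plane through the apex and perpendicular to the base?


Solid: right circular cone
Cutting plane: through the apex and perpendicular to the base
Visualize the intersection of the plane with the solid's surface.
The boundary of the cut region is a isosceles triangle.
isosceles triangle


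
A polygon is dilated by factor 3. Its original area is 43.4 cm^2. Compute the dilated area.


Linear scale factor k = 3
Original area = 43.4 cm^2
Rule: under a linear scaling by k, areas scale by k^2.
k^2 = 3^2 = 9
New area = 43.4 * 9
New area = 390.6
390.6 cm^2


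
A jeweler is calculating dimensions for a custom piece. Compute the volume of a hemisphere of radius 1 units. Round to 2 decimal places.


Shape: hemisphere (half of a sphere)
Radius r = 1 units
Formula: V = (1/2) * (4/3) * pi * r^3 = (2/3) * pi * r^3
r^3 = 1
(2/3) * 1 = 0.666667
V = 0.666667 * pi
V = 2.09
2.09 units^3


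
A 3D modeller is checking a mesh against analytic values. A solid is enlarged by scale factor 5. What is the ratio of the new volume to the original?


Linear scale factor k = 5
Rule: under a linear scaling by k, volumes scale by k^3.
k^3 = 5 * 5 * 5
k^3 = 25 * 5
k^3 = 125
Volume scales by a factor of 125.
125 (dimensionless)


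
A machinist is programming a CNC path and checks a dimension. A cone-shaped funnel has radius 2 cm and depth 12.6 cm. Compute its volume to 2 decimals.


Shape: cone
Radius r = 2 cm, Height h = 12.6 cm
Formula: V = (1/3) * pi * r^2 * h
r^2 = 4
pi * r^2 * h = pi * 4 * 12.6 = 50.4 * pi
V = 50.4 * pi / 3
V = 52.78
52.78 cm^3


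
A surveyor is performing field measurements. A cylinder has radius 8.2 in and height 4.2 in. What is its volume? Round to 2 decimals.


Shape: cylinder
Radius r = 8.2 in, Height h = 4.2 in
Formula: V = pi * r^2 * h
r^2 = 67.24
V = pi * 67.24 * 4.2
V = 282.408 * pi
V = 887.21
887.21 in^3


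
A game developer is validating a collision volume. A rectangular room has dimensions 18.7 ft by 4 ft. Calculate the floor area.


Shape: rectangle
Length l = 18.7 ft, Width w = 4 ft
Formula: A = l * w
A = 18.7 * 4
A = 74.8
74.8 ft^2


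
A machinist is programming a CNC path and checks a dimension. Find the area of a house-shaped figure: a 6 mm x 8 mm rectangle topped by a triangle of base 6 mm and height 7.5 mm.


Composite shape: rectangle + triangle
Rectangle area = 6 * 8 = 48
Triangle area = 0.5 * 6 * 7.5 = 22.5
Total = 48 + 22.5
Total = 70.5
70.5 mm^2


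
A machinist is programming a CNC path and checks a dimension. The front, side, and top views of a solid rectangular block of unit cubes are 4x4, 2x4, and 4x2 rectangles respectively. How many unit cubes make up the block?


Orthographic views of a solid rectangular block:
Front view 4 x 4 -> length = 4, height = 4
Side view 2 x 4 -> width = 2, height = 4 (consistent)
Top view 4 x 2 -> confirms length = 4, width = 2
The block is 4 x 2 x 4.
Total unit cubes = 4 * 2 * 4 = 32
32 unit cubes


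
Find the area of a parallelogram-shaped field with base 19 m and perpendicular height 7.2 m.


Shape: parallelogram
Base b = 19 m, Height h = 7.2 m
Formula: A = b * h
A = 19 * 7.2
A = 136.8
136.8 m^2


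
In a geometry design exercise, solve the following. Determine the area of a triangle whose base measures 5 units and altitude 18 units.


Shape: triangle
Base b = 5 units, Height h = 18 units
Formula: A = (1/2) * b * h
A = 0.5 * 5 * 18
A = 0.5 * 90
A = 45
45 units^2


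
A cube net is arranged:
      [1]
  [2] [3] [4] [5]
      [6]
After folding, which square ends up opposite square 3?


Net: cross layout. Take square 3 as the base (bottom).
Fold the four squares in the horizontal row up around 3: 2 -> left, 4 -> right, 5 wraps to the top.
Fold 1 and 6 up from 3: 1 -> back, 6 -> front.
Opposite pairs are therefore: (1, 6), (2, 4), (3, 5).
Face 3 is opposite face 5.
face 5


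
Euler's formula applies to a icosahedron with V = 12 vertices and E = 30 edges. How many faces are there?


Polyhedron: icosahedron
Euler's formula for convex polyhedra: V - E + F = 2
Given: V = 12 vertices and E = 30 edges
Solve for F:
F = 2 + E - V = 2 + 30 - 12 = 20
20 faces


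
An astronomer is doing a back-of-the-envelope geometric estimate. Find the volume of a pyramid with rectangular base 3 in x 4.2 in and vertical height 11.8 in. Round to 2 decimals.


Shape: rectangular pyramid
Base: 3 in x 4.2 in, Height h = 11.8 in
Formula: V = (1/3) * base_area * h
base_area = 3 * 4.2 = 12.6
base_area * h = 12.6 * 11.8 = 148.68
V = 148.68 / 3
V = 49.56
49.56 in^3


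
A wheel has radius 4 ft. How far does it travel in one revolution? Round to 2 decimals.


Shape: circle
Radius r = 4 ft
Formula: C = 2 * pi * r
C = 2 * pi * 4
C = 8 * pi
C = 25.13
25.13 ft


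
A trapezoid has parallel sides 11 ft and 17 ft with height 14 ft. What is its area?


Shape: trapezoid
Parallel sides a = 11 ft, b = 17 ft; Height h = 14 ft
Formula: A = (a + b) * h / 2
a + b = 11 + 17 = 28
A = 28 * 14 / 2
A = 392 / 2
A = 196
196 ft^2


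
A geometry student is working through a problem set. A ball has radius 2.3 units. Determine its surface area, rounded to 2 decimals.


Shape: sphere
Radius r = 2.3 units
Formula: SA = 4 * pi * r^2
r^2 = 5.29
SA = 4 * pi * 5.29
SA = 21.16 * pi
SA = 66.48
66.48 units^2


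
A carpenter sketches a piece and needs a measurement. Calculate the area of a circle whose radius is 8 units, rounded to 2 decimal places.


Shape: circle
Radius r = 8 units
Formula: A = pi * r^2
r^2 = 8^2 = 64
A = pi * 64
A = 201.06
201.06 units^2


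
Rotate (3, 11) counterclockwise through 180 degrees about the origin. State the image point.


Transformation: rotation about the origin
Original point: (3, 11)
Rule for 180 deg: (x, y) -> (-x, -y)
Apply: (3, 11) -> (-3, -11)
(-3, -11)


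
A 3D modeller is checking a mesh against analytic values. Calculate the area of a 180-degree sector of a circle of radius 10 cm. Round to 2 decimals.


Shape: circular sector
Radius r = 10 cm, Angle = 180 degrees
Formula: A = (angle/360) * pi * r^2
r^2 = 100
Fraction of circle = 180/360
A = (180/360) * pi * 100
A = 50 * pi
A = 157.08
157.08 cm^2


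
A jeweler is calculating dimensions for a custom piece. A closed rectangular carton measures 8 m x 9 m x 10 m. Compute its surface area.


Shape: rectangular prism
l = 8 m, w = 9 m, h = 10 m
Formula: SA = 2(lw + lh + wh)
lw = 72, lh = 80, wh = 90
lw + lh + wh = 242
SA = 2 * 242
SA = 484
484 m^2


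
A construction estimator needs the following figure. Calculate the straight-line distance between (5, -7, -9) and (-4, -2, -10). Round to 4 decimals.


3D distance between two points
P1 = (5, -7, -9), P2 = (-4, -2, -10)
Formula: d = sqrt((x2-x1)^2 + (y2-y1)^2 + (z2-z1)^2)
dx = -4 - 5 = -9
dy = -2 - -7 = 5
dz = -10 - -9 = -1
dx^2 + dy^2 + dz^2 = 81 + 25 + 1 = 107
d = sqrt(107)
d = 10.3441
10.3441 units


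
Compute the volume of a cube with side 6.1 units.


Shape: cube
Side s = 6.1 units
Formula: V = s^3
V = 6.1 * 6.1 * 6.1
V = 37.21 * 6.1
V = 226.981
226.981 units^3


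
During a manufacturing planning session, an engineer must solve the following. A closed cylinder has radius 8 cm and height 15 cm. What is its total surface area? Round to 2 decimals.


Shape: closed cylinder
Radius r = 8 cm, Height h = 15 cm
Formula: SA = 2*pi*r^2 + 2*pi*r*h = 2*pi*r*(r + h)
r + h = 23
2 * r * (r + h) = 2 * 8 * 23 = 368
SA = 368 * pi
SA = 1156.11
1156.11 cm^2


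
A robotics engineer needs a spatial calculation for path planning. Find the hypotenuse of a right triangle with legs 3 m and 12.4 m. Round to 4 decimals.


Shape: right triangle
Legs a = 3 m, b = 12.4 m
Formula: c = sqrt(a^2 + b^2)
a^2 = 9, b^2 = 153.76
a^2 + b^2 = 162.76
c = sqrt(162.76)
c = 12.7577
12.7577 m


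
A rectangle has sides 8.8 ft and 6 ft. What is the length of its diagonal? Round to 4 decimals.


Shape: rectangle (diagonal via Pythagoras)
Sides: 8.8 ft and 6 ft
Formula: d = sqrt(l^2 + w^2)
l^2 = 77.44, w^2 = 36
l^2 + w^2 = 113.44
d = sqrt(113.44)
d = 10.6508
10.6508 ft


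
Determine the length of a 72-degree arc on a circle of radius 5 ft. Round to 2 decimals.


Shape: circular arc
Radius r = 5 ft, Angle = 72 degrees
Formula: L = (angle/360) * 2 * pi * r
2 * pi * r = 10 * pi
L = (72/360) * 10 * pi
L = 2 * pi
L = 6.28
6.28 ft


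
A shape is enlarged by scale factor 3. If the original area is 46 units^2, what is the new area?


Linear scale factor k = 3
Original area = 46 units^2
Rule: under a linear scaling by k, areas scale by k^2.
k^2 = 3^2 = 9
New area = 46 * 9
New area = 414
414 units^2


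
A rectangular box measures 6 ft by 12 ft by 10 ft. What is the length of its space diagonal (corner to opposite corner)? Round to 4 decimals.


Shape: rectangular box (space diagonal)
l = 6 ft, w = 12 ft, h = 10 ft
Visualize: the diagonal of the base, then a right triangle with that diagonal and the height.
Formula: d = sqrt(l^2 + w^2 + h^2)
l^2 + w^2 + h^2 = 36 + 144 + 100 = 280
d = sqrt(280)
d = 16.7332
16.7332 ft


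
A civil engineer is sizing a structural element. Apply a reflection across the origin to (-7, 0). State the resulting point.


Transformation: reflection
Original point: (-7, 0)
Rule for reflection through the origin: (x, y) -> (-x, -y)
Apply: (-7, 0) -> (7, 0)
(7, 0)


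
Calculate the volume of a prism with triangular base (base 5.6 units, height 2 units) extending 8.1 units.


Shape: triangular prism
Triangle base = 5.6 units, triangle height = 2 units, prism length L = 8.1 units
Formula: V = (1/2 * b * h_tri) * L
Cross-section area = 0.5 * 5.6 * 2 = 5.6
V = 5.6 * 8.1
V = 45.36
45.36 units^3


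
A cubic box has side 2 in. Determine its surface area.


Shape: cube
Side s = 2 in
A cube has 6 square faces.
Formula: SA = 6 * s^2
s^2 = 4
SA = 6 * 4
SA = 24
24 in^2


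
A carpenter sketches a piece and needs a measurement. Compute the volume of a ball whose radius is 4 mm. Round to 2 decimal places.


Shape: sphere
Radius r = 4 mm
Formula: V = (4/3) * pi * r^3
r^3 = 64
(4/3) * 64 = 85.333333
V = 85.333333 * pi
V = 268.08
268.08 mm^3


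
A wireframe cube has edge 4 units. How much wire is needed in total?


Shape: cube
Side s = 4 units
A cube has 12 edges, all equal.
Formula: total edge length = 12 * s
Total = 12 * 4
Total = 48
48 units


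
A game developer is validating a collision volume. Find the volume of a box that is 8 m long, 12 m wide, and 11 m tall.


Shape: rectangular prism
l = 8 m, w = 12 m, h = 11 m
Formula: V = l * w * h
V = 8 * 12 * 11
V = 96 * 11
V = 1056
1056 m^3


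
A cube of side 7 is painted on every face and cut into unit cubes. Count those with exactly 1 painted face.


Large cube: 7 x 7 x 7, cut into unit cubes.
n = 7, so n - 2 = 5
Cubes with 1 painted face lie in the interior of each face.
A cube has 6 faces; each contributes (n - 2)^2 = 25 such cubes.
Count = 6 * 25 = 150
150 unit cubes


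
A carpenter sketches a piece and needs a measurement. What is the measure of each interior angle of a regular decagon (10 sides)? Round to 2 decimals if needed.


Shape: regular decagon (10 sides)
Formula: interior angle = (n - 2) * 180 / n
(n - 2) = 8
(n - 2) * 180 = 1440
angle = 1440 / 10
angle = 144
144 degrees


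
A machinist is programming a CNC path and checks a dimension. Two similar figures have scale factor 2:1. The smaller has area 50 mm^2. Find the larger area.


Linear scale factor k = 2
Original area = 50 mm^2
Rule: under a linear scaling by k, areas scale by k^2.
k^2 = 2^2 = 4
New area = 50 * 4
New area = 200
200 mm^2


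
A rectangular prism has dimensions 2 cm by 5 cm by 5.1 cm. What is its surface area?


Shape: rectangular prism
l = 2 cm, w = 5 cm, h = 5.1 cm
Formula: SA = 2(lw + lh + wh)
lw = 10, lh = 10.2, wh = 25.5
lw + lh + wh = 45.7
SA = 2 * 45.7
SA = 91.4
91.4 cm^2


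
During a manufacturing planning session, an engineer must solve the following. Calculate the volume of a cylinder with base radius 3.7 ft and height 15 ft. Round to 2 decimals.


Shape: cylinder
Radius r = 3.7 ft, Height h = 15 ft
Formula: V = pi * r^2 * h
r^2 = 13.69
V = pi * 13.69 * 15
V = 205.35 * pi
V = 645.13
645.13 ft^3


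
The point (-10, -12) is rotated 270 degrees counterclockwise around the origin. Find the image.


Transformation: rotation about the origin
Original point: (-10, -12)
Rule for 270 deg counterclockwise: (x, y) -> (y, -x)
Apply: (-10, -12) -> (-12, 10)
(-12, 10)


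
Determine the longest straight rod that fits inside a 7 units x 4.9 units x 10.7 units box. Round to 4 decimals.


Shape: rectangular box (space diagonal)
l = 7 units, w = 4.9 units, h = 10.7 units
Visualize: the diagonal of the base, then a right triangle with that diagonal and the height.
Formula: d = sqrt(l^2 + w^2 + h^2)
l^2 + w^2 + h^2 = 49 + 24.01 + 114.49 = 187.5
d = sqrt(187.5)
d = 13.6931
13.6931 units


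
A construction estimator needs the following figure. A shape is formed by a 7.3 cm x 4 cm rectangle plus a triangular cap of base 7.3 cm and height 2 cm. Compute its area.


Composite shape: rectangle + triangle
Rectangle area = 7.3 * 4 = 29.2
Triangle area = 0.5 * 7.3 * 2 = 7.3
Total = 29.2 + 7.3
Total = 36.5
36.5 cm^2


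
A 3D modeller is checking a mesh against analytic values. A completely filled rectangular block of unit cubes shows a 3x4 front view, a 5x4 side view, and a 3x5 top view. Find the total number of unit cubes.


Orthographic views of a solid rectangular block:
Front view 3 x 4 -> length = 3, height = 4
Side view 5 x 4 -> width = 5, height = 4 (consistent)
Top view 3 x 5 -> confirms length = 3, width = 5
The block is 3 x 5 x 4.
Total unit cubes = 3 * 5 * 4 = 60
60 unit cubes


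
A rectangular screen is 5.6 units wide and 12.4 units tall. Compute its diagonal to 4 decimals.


Shape: rectangle (diagonal via Pythagoras)
Sides: 5.6 units and 12.4 units
Formula: d = sqrt(l^2 + w^2)
l^2 = 31.36, w^2 = 153.76
l^2 + w^2 = 185.12
d = sqrt(185.12)
d = 13.6059
13.6059 units


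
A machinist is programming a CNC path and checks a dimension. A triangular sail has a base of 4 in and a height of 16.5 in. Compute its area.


Shape: triangle
Base b = 4 in, Height h = 16.5 in
Formula: A = (1/2) * b * h
A = 0.5 * 4 * 16.5
A = 0.5 * 66
A = 33
33 in^2


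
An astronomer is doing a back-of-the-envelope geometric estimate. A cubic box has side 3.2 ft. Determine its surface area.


Shape: cube
Side s = 3.2 ft
A cube has 6 square faces.
Formula: SA = 6 * s^2
s^2 = 10.24
SA = 6 * 10.24
SA = 61.44
61.44 ft^2


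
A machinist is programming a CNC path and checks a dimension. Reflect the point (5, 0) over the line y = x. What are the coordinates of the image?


Transformation: reflection
Original point: (5, 0)
Rule for reflection over y = x: (x, y) -> (y, x)
Apply: (5, 0) -> (0, 5)
(0, 5)


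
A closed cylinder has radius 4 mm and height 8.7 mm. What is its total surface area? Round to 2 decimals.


Shape: closed cylinder
Radius r = 4 mm, Height h = 8.7 mm
Formula: SA = 2*pi*r^2 + 2*pi*r*h = 2*pi*r*(r + h)
r + h = 12.7
2 * r * (r + h) = 2 * 4 * 12.7 = 101.6
SA = 101.6 * pi
SA = 319.19
319.19 mm^2


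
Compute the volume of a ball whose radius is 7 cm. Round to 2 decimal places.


Shape: sphere
Radius r = 7 cm
Formula: V = (4/3) * pi * r^3
r^3 = 343
(4/3) * 343 = 457.333333
V = 457.333333 * pi
V = 1436.76
1436.76 cm^3


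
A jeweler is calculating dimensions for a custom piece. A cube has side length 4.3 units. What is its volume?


Shape: cube
Side s = 4.3 units
Formula: V = s^3
V = 4.3 * 4.3 * 4.3
V = 18.49 * 4.3
V = 79.507
79.507 units^3


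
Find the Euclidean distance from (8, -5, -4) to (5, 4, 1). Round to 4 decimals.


3D distance between two points
P1 = (8, -5, -4), P2 = (5, 4, 1)
Formula: d = sqrt((x2-x1)^2 + (y2-y1)^2 + (z2-z1)^2)
dx = 5 - 8 = -3
dy = 4 - -5 = 9
dz = 1 - -4 = 5
dx^2 + dy^2 + dz^2 = 9 + 81 + 25 = 115
d = sqrt(115)
d = 10.7238
10.7238 units


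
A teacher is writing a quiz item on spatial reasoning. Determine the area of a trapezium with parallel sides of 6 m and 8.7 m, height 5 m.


Shape: trapezoid
Parallel sides a = 6 m, b = 8.7 m; Height h = 5 m
Formula: A = (a + b) * h / 2
a + b = 6 + 8.7 = 14.7
A = 14.7 * 5 / 2
A = 73.5 / 2
A = 36.75
36.75 m^2


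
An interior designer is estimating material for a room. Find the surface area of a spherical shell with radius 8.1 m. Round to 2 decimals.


Shape: sphere
Radius r = 8.1 m
Formula: SA = 4 * pi * r^2
r^2 = 65.61
SA = 4 * pi * 65.61
SA = 262.44 * pi
SA = 824.48
824.48 m^2


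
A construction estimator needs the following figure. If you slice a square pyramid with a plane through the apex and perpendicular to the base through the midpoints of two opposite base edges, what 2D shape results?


Solid: square pyramid
Cutting plane: through the apex and perpendicular to the base through the midpoints of two opposite base edges
Visualize the intersection of the plane with the solid's surface.
The boundary of the cut region is a isosceles triangle.
isosceles triangle


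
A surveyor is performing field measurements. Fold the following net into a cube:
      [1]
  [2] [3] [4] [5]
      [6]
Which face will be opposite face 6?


Net: cross layout. Take square 3 as the base (bottom).
Fold the four squares in the horizontal row up around 3: 2 -> left, 4 -> right, 5 wraps to the top.
Fold 1 and 6 up from 3: 1 -> back, 6 -> front.
Opposite pairs are therefore: (1, 6), (2, 4), (3, 5).
Face 6 is opposite face 1.
face 1


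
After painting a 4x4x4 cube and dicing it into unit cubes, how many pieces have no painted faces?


Large cube: 4 x 4 x 4, cut into unit cubes.
n = 4, so n - 2 = 2
Unpainted cubes form the interior (n - 2)^3 block.
(n - 2)^3 = 2^3 = 8
8 unit cubes


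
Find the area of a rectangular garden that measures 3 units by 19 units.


Shape: rectangle
Length l = 3 units, Width w = 19 units
Formula: A = l * w
A = 3 * 19
A = 57
57 units^2


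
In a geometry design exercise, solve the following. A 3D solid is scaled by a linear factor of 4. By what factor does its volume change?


Linear scale factor k = 4
Rule: under a linear scaling by k, volumes scale by k^3.
k^3 = 4 * 4 * 4
k^3 = 16 * 4
k^3 = 64
Volume scales by a factor of 64.
64 (dimensionless)


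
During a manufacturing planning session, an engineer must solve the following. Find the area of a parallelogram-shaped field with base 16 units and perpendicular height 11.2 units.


Shape: parallelogram
Base b = 16 units, Height h = 11.2 units
Formula: A = b * h
A = 16 * 11.2
A = 179.2
179.2 units^2


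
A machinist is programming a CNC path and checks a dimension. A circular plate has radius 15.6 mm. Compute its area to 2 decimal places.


Shape: circle
Radius r = 15.6 mm
Formula: A = pi * r^2
r^2 = 15.6^2 = 243.36
A = pi * 243.36
A = 764.54
764.54 mm^2


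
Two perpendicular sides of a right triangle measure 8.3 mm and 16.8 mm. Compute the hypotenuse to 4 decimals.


Shape: right triangle
Legs a = 8.3 mm, b = 16.8 mm
Formula: c = sqrt(a^2 + b^2)
a^2 = 68.89, b^2 = 282.24
a^2 + b^2 = 351.13
c = sqrt(351.13)
c = 18.7385
18.7385 mm


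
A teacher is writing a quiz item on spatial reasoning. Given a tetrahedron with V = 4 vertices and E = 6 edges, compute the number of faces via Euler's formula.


Polyhedron: tetrahedron
Euler's formula for convex polyhedra: V - E + F = 2
Given: V = 4 vertices and E = 6 edges
Solve for F:
F = 2 + E - V = 2 + 6 - 4 = 4
4 faces


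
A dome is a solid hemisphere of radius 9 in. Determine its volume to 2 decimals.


Shape: hemisphere (half of a sphere)
Radius r = 9 in
Formula: V = (1/2) * (4/3) * pi * r^3 = (2/3) * pi * r^3
r^3 = 729
(2/3) * 729 = 486
V = 486 * pi
V = 1526.81
1526.81 in^3


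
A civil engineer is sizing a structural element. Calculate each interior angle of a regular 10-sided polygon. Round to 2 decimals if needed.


Shape: regular decagon (10 sides)
Formula: interior angle = (n - 2) * 180 / n
(n - 2) = 8
(n - 2) * 180 = 1440
angle = 1440 / 10
angle = 144
144 degrees


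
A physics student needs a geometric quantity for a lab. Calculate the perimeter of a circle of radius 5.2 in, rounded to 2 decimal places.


Shape: circle
Radius r = 5.2 in
Formula: C = 2 * pi * r
C = 2 * pi * 5.2
C = 10.4 * pi
C = 32.67
32.67 in


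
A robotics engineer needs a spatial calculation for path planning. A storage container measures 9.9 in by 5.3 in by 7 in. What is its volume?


Shape: rectangular prism
l = 9.9 in, w = 5.3 in, h = 7 in
Formula: V = l * w * h
V = 9.9 * 5.3 * 7
V = 52.47 * 7
V = 367.29
367.29 in^3


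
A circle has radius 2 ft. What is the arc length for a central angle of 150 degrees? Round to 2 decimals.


Shape: circular arc
Radius r = 2 ft, Angle = 150 degrees
Formula: L = (angle/360) * 2 * pi * r
2 * pi * r = 4 * pi
L = (150/360) * 4 * pi
L = 1.666667 * pi
L = 5.24
5.24 ft


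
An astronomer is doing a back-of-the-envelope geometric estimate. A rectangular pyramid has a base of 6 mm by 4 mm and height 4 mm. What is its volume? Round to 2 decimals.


Shape: rectangular pyramid
Base: 6 mm x 4 mm, Height h = 4 mm
Formula: V = (1/3) * base_area * h
base_area = 6 * 4 = 24
base_area * h = 24 * 4 = 96
V = 96 / 3
V = 32
32 mm^3


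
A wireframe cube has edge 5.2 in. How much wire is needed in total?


Shape: cube
Side s = 5.2 in
A cube has 12 edges, all equal.
Formula: total edge length = 12 * s
Total = 12 * 5.2
Total = 62.4
62.4 in


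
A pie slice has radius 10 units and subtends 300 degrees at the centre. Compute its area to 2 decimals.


Shape: circular sector
Radius r = 10 units, Angle = 300 degrees
Formula: A = (angle/360) * pi * r^2
r^2 = 100
Fraction of circle = 300/360
A = (300/360) * pi * 100
A = 83.333333 * pi
A = 261.8
261.8 units^2


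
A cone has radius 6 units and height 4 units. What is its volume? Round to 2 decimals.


Shape: cone
Radius r = 6 units, Height h = 4 units
Formula: V = (1/3) * pi * r^2 * h
r^2 = 36
pi * r^2 * h = pi * 36 * 4 = 144 * pi
V = 144 * pi / 3
V = 150.8
150.8 units^3


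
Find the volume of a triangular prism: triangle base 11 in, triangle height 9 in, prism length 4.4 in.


Shape: triangular prism
Triangle base = 11 in, triangle height = 9 in, prism length L = 4.4 in
Formula: V = (1/2 * b * h_tri) * L
Cross-section area = 0.5 * 11 * 9 = 49.5
V = 49.5 * 4.4
V = 217.8
217.8 in^3


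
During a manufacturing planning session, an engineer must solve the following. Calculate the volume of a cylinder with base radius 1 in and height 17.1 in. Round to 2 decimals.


Shape: cylinder
Radius r = 1 in, Height h = 17.1 in
Formula: V = pi * r^2 * h
r^2 = 1
V = pi * 1 * 17.1
V = 17.1 * pi
V = 53.72
53.72 in^3


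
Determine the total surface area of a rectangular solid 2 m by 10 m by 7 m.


Shape: rectangular prism
l = 2 m, w = 10 m, h = 7 m
Formula: SA = 2(lw + lh + wh)
lw = 20, lh = 14, wh = 70
lw + lh + wh = 104
SA = 2 * 104
SA = 208
208 m^2


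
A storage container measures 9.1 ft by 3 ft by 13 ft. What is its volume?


Shape: rectangular prism
l = 9.1 ft, w = 3 ft, h = 13 ft
Formula: V = l * w * h
V = 9.1 * 3 * 13
V = 27.3 * 13
V = 354.9
354.9 ft^3


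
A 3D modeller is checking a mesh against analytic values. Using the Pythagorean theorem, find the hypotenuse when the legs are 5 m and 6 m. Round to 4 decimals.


Shape: right triangle
Legs a = 5 m, b = 6 m
Formula: c = sqrt(a^2 + b^2)
a^2 = 25, b^2 = 36
a^2 + b^2 = 61
c = sqrt(61)
c = 7.8102
7.8102 m


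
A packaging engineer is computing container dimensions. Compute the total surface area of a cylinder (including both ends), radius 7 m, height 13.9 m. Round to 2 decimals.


Shape: closed cylinder
Radius r = 7 m, Height h = 13.9 m
Formula: SA = 2*pi*r^2 + 2*pi*r*h = 2*pi*r*(r + h)
r + h = 20.9
2 * r * (r + h) = 2 * 7 * 20.9 = 292.6
SA = 292.6 * pi
SA = 919.23
919.23 m^2


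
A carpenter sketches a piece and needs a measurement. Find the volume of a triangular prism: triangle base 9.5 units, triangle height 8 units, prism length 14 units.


Shape: triangular prism
Triangle base = 9.5 units, triangle height = 8 units, prism length L = 14 units
Formula: V = (1/2 * b * h_tri) * L
Cross-section area = 0.5 * 9.5 * 8 = 38
V = 38 * 14
V = 532
532 units^3


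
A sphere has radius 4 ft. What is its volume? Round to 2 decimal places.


Shape: sphere
Radius r = 4 ft
Formula: V = (4/3) * pi * r^3
r^3 = 64
(4/3) * 64 = 85.333333
V = 85.333333 * pi
V = 268.08
268.08 ft^3


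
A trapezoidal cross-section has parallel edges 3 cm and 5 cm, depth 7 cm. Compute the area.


Shape: trapezoid
Parallel sides a = 3 cm, b = 5 cm; Height h = 7 cm
Formula: A = (a + b) * h / 2
a + b = 3 + 5 = 8
A = 8 * 7 / 2
A = 56 / 2
A = 28
28 cm^2


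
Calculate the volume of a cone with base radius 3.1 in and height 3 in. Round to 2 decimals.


Shape: cone
Radius r = 3.1 in, Height h = 3 in
Formula: V = (1/3) * pi * r^2 * h
r^2 = 9.61
pi * r^2 * h = pi * 9.61 * 3 = 28.83 * pi
V = 28.83 * pi / 3
V = 30.19
30.19 in^3


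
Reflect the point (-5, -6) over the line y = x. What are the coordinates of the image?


Transformation: reflection
Original point: (-5, -6)
Rule for reflection over y = x: (x, y) -> (y, x)
Apply: (-5, -6) -> (-6, -5)
(-6, -5)


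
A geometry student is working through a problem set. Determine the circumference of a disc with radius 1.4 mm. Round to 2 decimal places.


Shape: circle
Radius r = 1.4 mm
Formula: C = 2 * pi * r
C = 2 * pi * 1.4
C = 2.8 * pi
C = 8.8
8.8 mm


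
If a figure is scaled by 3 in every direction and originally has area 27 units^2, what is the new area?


Linear scale factor k = 3
Original area = 27 units^2
Rule: under a linear scaling by k, areas scale by k^2.
k^2 = 3^2 = 9
New area = 27 * 9
New area = 243
243 units^2


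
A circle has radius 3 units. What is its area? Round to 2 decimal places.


Shape: circle
Radius r = 3 units
Formula: A = pi * r^2
r^2 = 3^2 = 9
A = pi * 9
A = 28.27
28.27 units^2


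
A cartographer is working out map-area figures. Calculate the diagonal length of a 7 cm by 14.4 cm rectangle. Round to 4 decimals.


Shape: rectangle (diagonal via Pythagoras)
Sides: 7 cm and 14.4 cm
Formula: d = sqrt(l^2 + w^2)
l^2 = 49, w^2 = 207.36
l^2 + w^2 = 256.36
d = sqrt(256.36)
d = 16.0112
16.0112 cm


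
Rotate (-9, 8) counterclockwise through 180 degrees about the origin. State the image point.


Transformation: rotation about the origin
Original point: (-9, 8)
Rule for 180 deg: (x, y) -> (-x, -y)
Apply: (-9, 8) -> (9, -8)
(9, -8)


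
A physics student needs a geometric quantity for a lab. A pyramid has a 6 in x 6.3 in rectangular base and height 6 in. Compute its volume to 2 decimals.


Shape: rectangular pyramid
Base: 6 in x 6.3 in, Height h = 6 in
Formula: V = (1/3) * base_area * h
base_area = 6 * 6.3 = 37.8
base_area * h = 37.8 * 6 = 226.8
V = 226.8 / 3
V = 75.6
75.6 in^3


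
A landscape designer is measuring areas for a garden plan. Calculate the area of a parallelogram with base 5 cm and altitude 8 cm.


Shape: parallelogram
Base b = 5 cm, Height h = 8 cm
Formula: A = b * h
A = 5 * 8
A = 40
40 cm^2


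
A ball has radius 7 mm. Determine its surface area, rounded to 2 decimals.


Shape: sphere
Radius r = 7 mm
Formula: SA = 4 * pi * r^2
r^2 = 49
SA = 4 * pi * 49
SA = 196 * pi
SA = 615.75
615.75 mm^2


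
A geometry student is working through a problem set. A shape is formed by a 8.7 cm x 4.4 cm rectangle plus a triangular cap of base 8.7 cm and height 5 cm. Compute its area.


Composite shape: rectangle + triangle
Rectangle area = 8.7 * 4.4 = 38.28
Triangle area = 0.5 * 8.7 * 5 = 21.75
Total = 38.28 + 21.75
Total = 60.03
60.03 cm^2


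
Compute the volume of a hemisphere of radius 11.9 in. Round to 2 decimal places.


Shape: hemisphere (half of a sphere)
Radius r = 11.9 in
Formula: V = (1/2) * (4/3) * pi * r^3 = (2/3) * pi * r^3
r^3 = 1685.159
(2/3) * 1685.159 = 1123.439333
V = 1123.439333 * pi
V = 3529.39
3529.39 in^3


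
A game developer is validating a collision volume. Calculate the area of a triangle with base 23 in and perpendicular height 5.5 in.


Shape: triangle
Base b = 23 in, Height h = 5.5 in
Formula: A = (1/2) * b * h
A = 0.5 * 23 * 5.5
A = 0.5 * 126.5
A = 63.25
63.25 in^2


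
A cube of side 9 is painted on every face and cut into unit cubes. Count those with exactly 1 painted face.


Large cube: 9 x 9 x 9, cut into unit cubes.
n = 9, so n - 2 = 7
Cubes with 1 painted face lie in the interior of each face.
A cube has 6 faces; each contributes (n - 2)^2 = 49 such cubes.
Count = 6 * 49 = 294
294 unit cubes


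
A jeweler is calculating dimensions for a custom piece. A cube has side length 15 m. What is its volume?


Shape: cube
Side s = 15 m
Formula: V = s^3
V = 15 * 15 * 15
V = 225 * 15
V = 3375
3375 m^3


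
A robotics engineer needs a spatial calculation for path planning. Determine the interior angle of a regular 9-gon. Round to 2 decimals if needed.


Shape: regular nonagon (9 sides)
Formula: interior angle = (n - 2) * 180 / n
(n - 2) = 7
(n - 2) * 180 = 1260
angle = 1260 / 9
angle = 140
140 degrees


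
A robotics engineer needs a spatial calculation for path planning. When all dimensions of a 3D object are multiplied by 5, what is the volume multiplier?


Linear scale factor k = 5
Rule: under a linear scaling by k, volumes scale by k^3.
k^3 = 5 * 5 * 5
k^3 = 25 * 5
k^3 = 125
Volume scales by a factor of 125.
125 (dimensionless)


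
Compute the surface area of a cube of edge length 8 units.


Shape: cube
Side s = 8 units
A cube has 6 square faces.
Formula: SA = 6 * s^2
s^2 = 64
SA = 6 * 64
SA = 384
384 units^2


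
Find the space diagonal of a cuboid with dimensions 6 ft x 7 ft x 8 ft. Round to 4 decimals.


Shape: rectangular box (space diagonal)
l = 6 ft, w = 7 ft, h = 8 ft
Visualize: the diagonal of the base, then a right triangle with that diagonal and the height.
Formula: d = sqrt(l^2 + w^2 + h^2)
l^2 + w^2 + h^2 = 36 + 49 + 64 = 149
d = sqrt(149)
d = 12.2066
12.2066 ft


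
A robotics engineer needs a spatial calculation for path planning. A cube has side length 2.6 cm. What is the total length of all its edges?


Shape: cube
Side s = 2.6 cm
A cube has 12 edges, all equal.
Formula: total edge length = 12 * s
Total = 12 * 2.6
Total = 31.2
31.2 cm


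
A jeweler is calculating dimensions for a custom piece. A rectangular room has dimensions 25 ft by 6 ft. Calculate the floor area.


Shape: rectangle
Length l = 25 ft, Width w = 6 ft
Formula: A = l * w
A = 25 * 6
A = 150
150 ft^2


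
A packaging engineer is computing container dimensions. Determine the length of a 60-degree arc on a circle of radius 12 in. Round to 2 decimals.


Shape: circular arc
Radius r = 12 in, Angle = 60 degrees
Formula: L = (angle/360) * 2 * pi * r
2 * pi * r = 24 * pi
L = (60/360) * 24 * pi
L = 4 * pi
L = 12.57
12.57 in


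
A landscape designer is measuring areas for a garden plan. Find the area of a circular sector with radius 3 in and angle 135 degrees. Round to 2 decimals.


Shape: circular sector
Radius r = 3 in, Angle = 135 degrees
Formula: A = (angle/360) * pi * r^2
r^2 = 9
Fraction of circle = 135/360
A = (135/360) * pi * 9
A = 3.375 * pi
A = 10.6
10.6 in^2


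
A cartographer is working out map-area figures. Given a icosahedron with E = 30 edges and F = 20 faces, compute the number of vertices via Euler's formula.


Polyhedron: icosahedron
Euler's formula for convex polyhedra: V - E + F = 2
Given: E = 30 edges and F = 20 faces
Solve for V:
V = 2 + E - F = 2 + 30 - 20 = 12
12 vertices


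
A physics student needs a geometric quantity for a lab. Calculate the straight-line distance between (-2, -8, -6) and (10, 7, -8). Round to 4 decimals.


3D distance between two points
P1 = (-2, -8, -6), P2 = (10, 7, -8)
Formula: d = sqrt((x2-x1)^2 + (y2-y1)^2 + (z2-z1)^2)
dx = 10 - -2 = 12
dy = 7 - -8 = 15
dz = -8 - -6 = -2
dx^2 + dy^2 + dz^2 = 144 + 225 + 4 = 373
d = sqrt(373)
d = 19.3132
19.3132 units


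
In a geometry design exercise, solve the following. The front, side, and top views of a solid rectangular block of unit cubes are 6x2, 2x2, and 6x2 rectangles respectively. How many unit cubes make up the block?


Orthographic views of a solid rectangular block:
Front view 6 x 2 -> length = 6, height = 2
Side view 2 x 2 -> width = 2, height = 2 (consistent)
Top view 6 x 2 -> confirms length = 6, width = 2
The block is 6 x 2 x 2.
Total unit cubes = 6 * 2 * 2 = 24
24 unit cubes


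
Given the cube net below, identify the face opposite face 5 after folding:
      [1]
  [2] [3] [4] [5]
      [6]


Net: cross layout. Take square 3 as the base (bottom).
Fold the four squares in the horizontal row up around 3: 2 -> left, 4 -> right, 5 wraps to the top.
Fold 1 and 6 up from 3: 1 -> back, 6 -> front.
Opposite pairs are therefore: (1, 6), (2, 4), (3, 5).
Face 5 is opposite face 3.
face 3
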